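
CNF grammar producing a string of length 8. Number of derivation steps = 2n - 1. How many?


Chomsky Normal Form derivation:
String length n = 8
Each step either:
  - Splits a nonterminal into two (n-1 such steps)
  - Converts a nonterminal to terminal (n such steps)
Total = (n-1) + n = 2n - 1
= 2(8) - 1
= 16 - 1
= 15

15


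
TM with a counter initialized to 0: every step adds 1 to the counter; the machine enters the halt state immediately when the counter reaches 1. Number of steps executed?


Counter starts at 0. Counting sequence:
  Step 1: counter = 1
Counter reached 1 -> halt
Total steps = 1

1


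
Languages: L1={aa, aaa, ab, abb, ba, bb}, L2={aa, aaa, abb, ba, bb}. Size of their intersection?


L1 = {aa, aaa, ab, abb, ba, bb}
L2 = {aa, aaa, abb, ba, bb}
Checking each string in L1 against L2:
  'aa': in L2? Yes
  'aaa': in L2? Yes
  'ab': in L2? No
  'abb': in L2? Yes
  'ba': in L2? Yes
  'bb': in L2? Yes
Intersection = {aa, aaa, abb, ba, bb}
|L1 ∩ L2| = 5

5


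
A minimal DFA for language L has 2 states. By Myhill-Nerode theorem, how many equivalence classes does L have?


Myhill-Nerode theorem:
Number of equivalence classes = number of states in minimal DFA
Minimal DFA states = 2
Therefore equivalence classes = 2

2


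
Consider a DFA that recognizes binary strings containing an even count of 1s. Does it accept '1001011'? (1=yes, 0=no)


DFA has 2 states: q_even (start, accept=yes) and q_odd
Processing string '1001011' character by character:
  Position 0: read '1', 1-count=1 -> q_odd
  Position 1: read '0', 1-count=1 -> q_odd (no change)
  Position 2: read '0', 1-count=1 -> q_odd (no change)
  Position 3: read '1', 1-count=2 -> q_even
  Position 4: read '0', 1-count=2 -> q_even (no change)
  Position 5: read '1', 1-count=3 -> q_odd
  Position 6: read '1', 1-count=4 -> q_even
Final state: q_even, total 1s = 4 (even); the DFA requires an even count -> accept

1


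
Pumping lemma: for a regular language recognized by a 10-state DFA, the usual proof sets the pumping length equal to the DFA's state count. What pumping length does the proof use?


Pumping lemma for regular languages (standard proof):
Take p = |Q|, the number of DFA states.
Any string of length >= |Q| passes through |Q|+1 states while reading its first |Q| symbols,
so by pigeonhole some state repeats, giving the loop that can be pumped.
Here |Q| = 10
Therefore the proof uses p = 10

10


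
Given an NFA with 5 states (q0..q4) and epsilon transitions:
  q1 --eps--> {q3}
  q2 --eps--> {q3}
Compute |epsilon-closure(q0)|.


Starting from q0
Initialize closure = {q0}
q0 has no outgoing epsilon transitions -> nothing to add
Final closure: {q0}
Size = 1

1


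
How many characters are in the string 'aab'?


String: 'aab'
Counting characters:
  'a' appears 2 time(s)
  'b' appears 1 time(s)
Total length = 2 + 1 = 3

3


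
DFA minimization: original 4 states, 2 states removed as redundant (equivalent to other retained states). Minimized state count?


Original DFA: 4 states
Redundant states removed: 2
Minimized states = original - removed
= 4 - 2
= 2

2


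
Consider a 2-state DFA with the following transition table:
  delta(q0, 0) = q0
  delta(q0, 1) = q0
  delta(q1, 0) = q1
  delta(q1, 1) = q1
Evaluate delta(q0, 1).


Looking up transition function:
delta(q0, 1) in the table
Row: q0, Column: 1
Result: q0

q0


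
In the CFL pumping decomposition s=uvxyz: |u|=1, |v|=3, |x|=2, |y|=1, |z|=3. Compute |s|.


|s| = |u| + |v| + |x| + |y| + |z|
= 1 + 3 + 2 + 1 + 3
= 4 + 2 + 4
= 6 + 4
= 10

10


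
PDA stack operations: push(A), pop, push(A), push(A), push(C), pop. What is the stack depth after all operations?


Tracing stack operations:
  push(A) -> stack = [A], depth=1
  pop -> removed A, stack = [], depth=0
  push(A) -> stack = [A], depth=1
  push(A) -> stack = [A,A], depth=2
  push(C) -> stack = [A,A,C], depth=3
  pop -> removed C, stack = [A,A], depth=2
Final depth = 2

2


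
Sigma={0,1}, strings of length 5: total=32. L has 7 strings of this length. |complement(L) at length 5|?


Alphabet: {0,1}
String length: 5
Total strings of length 5 = 2^5 = 32
Strings in L = 7
Complement = total - |L|
= 32 - 7
= 25

25


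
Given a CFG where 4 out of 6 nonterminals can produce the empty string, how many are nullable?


Nonterminals: {S, A, B, C, D, E}
A nonterminal is nullable if it can derive epsilon
Counting nullable nonterminals: 4
Total nullable = 4

4


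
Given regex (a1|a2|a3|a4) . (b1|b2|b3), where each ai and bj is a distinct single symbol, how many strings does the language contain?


First group: 4 alternatives
Second group: 3 alternatives
Concatenation: each choice from group 1 pairs with each from group 2
Total = 4 x 3 = 12

12


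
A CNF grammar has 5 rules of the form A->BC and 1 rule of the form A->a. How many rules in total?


CNF allows two rule forms:
  A -> BC (binary): 5 rules
  A -> a (terminal): 1 rule
Total = 5 + 1 = 6

6


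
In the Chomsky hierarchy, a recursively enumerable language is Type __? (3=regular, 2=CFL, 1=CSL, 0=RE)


Chomsky hierarchy levels:
  Type 3: Regular (DFA/NFA/regex)
  Type 2: Context-free (PDA)
  Type 1: Context-sensitive
  Type 0: Recursively enumerable (TM)
'recursively enumerable' corresponds to Type 0

0


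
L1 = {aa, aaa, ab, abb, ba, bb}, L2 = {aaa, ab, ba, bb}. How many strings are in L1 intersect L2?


L1 = {aa, aaa, ab, abb, ba, bb}
L2 = {aaa, ab, ba, bb}
Checking each string in L1 against L2:
  'aa': in L2? No
  'aaa': in L2? Yes
  'ab': in L2? Yes
  'abb': in L2? No
  'ba': in L2? Yes
  'bb': in L2? Yes
Intersection = {aaa, ab, ba, bb}
|L1 ∩ L2| = 4

4


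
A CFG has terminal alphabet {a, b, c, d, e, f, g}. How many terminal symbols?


Terminal symbols: a, b, c, d, e, f, g
Counting each: a (#1), b (#2), c (#3), d (#4), e (#5), f (#6), g (#7)
Total = 7

7


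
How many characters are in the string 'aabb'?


String: 'aabb'
Counting characters:
  'a' appears 2 time(s)
  'b' appears 2 time(s)
Total length = 2 + 2 = 4

4


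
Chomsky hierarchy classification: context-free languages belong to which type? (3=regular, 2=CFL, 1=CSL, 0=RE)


Chomsky hierarchy levels:
  Type 3: Regular (DFA/NFA/regex)
  Type 2: Context-free (PDA)
  Type 1: Context-sensitive
  Type 0: Recursively enumerable (TM)
'context-free' corresponds to Type 2

2


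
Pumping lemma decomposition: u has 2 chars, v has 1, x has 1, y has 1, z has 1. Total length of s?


|s| = |u| + |v| + |x| + |y| + |z|
= 2 + 1 + 1 + 1 + 1
= 3 + 1 + 2
= 4 + 2
= 6

6


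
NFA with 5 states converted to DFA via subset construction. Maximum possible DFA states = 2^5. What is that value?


NFA has 5 states
Subset construction: each DFA state = subset of NFA states
Maximum subsets = 2^5
2^5 = 32

32


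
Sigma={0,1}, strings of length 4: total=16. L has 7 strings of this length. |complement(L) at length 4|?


Alphabet: {0,1}
String length: 4
Total strings of length 4 = 2^4 = 16
Strings in L = 7
Complement = total - |L|
= 16 - 7
= 9

9


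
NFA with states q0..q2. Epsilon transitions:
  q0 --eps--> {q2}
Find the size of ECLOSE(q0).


Starting from q0
Initialize closure = {q0}
Follow epsilon from q0 -> add q2
Final closure: {q0, q2}
Size = 2

2


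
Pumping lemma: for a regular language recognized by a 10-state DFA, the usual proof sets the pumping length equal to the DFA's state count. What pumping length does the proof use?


Pumping lemma for regular languages (standard proof):
Take p = |Q|, the number of DFA states.
Any string of length >= |Q| passes through |Q|+1 states while reading its first |Q| symbols,
so by pigeonhole some state repeats, giving the loop that can be pumped.
Here |Q| = 10
Therefore the proof uses p = 10

10


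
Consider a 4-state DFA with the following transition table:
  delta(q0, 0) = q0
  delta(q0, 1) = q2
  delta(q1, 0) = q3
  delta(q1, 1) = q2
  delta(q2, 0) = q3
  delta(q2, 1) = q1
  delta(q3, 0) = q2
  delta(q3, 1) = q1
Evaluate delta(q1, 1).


Looking up transition function:
delta(q1, 1) in the table
Row: q1, Column: 1
Result: q2

q2


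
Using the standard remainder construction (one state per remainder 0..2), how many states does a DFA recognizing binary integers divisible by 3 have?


Divisibility by 3 is tracked via the remainder mod 3: 0, 1, ..., 2
The construction assigns one state to each remainder
Number of remainders = 3

3


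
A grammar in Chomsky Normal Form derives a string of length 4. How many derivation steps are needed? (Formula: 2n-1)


Chomsky Normal Form derivation:
String length n = 4
Each step either:
  - Splits a nonterminal into two (n-1 such steps)
  - Converts a nonterminal to terminal (n such steps)
Total = (n-1) + n = 2n - 1
= 2(4) - 1
= 8 - 1
= 7

7


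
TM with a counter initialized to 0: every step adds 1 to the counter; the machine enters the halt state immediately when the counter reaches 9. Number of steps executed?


Counter starts at 0. Counting sequence:
  Step 1: counter = 1
  Step 2: counter = 2
  Step 3: counter = 3
  Step 4: counter = 4
  Step 5: counter = 5
  Step 6: counter = 6
  ...
  Step 9: counter = 9
Counter reached 9 -> halt
Total steps = 9

9


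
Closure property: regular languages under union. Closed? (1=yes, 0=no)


Regular languages are closed under:
- Union (DFA product construction)
- Intersection (DFA product construction)
- Complement (swap accept/reject states)
- Concatenation (NFA construction)
- Kleene star (NFA construction)
union is in this list
Therefore: closed

1


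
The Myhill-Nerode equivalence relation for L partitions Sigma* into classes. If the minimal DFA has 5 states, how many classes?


Myhill-Nerode theorem:
Number of equivalence classes = number of states in minimal DFA
Minimal DFA states = 5
Therefore equivalence classes = 5

5


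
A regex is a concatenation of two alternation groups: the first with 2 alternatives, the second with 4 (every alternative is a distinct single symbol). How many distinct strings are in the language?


First group: 2 alternatives
Second group: 4 alternatives
Concatenation: each choice from group 1 pairs with each from group 2
Total = 2 x 4 = 8

8


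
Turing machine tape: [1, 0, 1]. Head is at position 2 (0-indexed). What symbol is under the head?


Tape: [1, 0, 1]
Positions: 0 1 2
Values:    1 0 1
Head at position 2
tape[2] = 1

1


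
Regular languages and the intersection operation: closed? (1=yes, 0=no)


Regular languages are closed under all standard operations:
- Union: Yes (product construction)
- Intersection: Yes (product construction)
- Complement: Yes (swap accept/reject)
- Concatenation: Yes (NFA construction)
Operation: intersection -> Closed

1


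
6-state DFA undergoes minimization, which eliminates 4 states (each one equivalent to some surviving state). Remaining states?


Original DFA: 6 states
Redundant states removed: 4
Minimized states = original - removed
= 6 - 4
= 2

2


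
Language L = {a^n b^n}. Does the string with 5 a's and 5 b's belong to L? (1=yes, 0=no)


Language requires equal numbers of a's and b's
PDA pushes for each 'a', pops for each 'b'
Number of a's = 5
Number of b's = 5
5 == 5 -> Accept

1


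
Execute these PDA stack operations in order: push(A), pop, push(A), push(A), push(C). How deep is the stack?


Tracing stack operations:
  push(A) -> stack = [A], depth=1
  pop -> removed A, stack = [], depth=0
  push(A) -> stack = [A], depth=1
  push(A) -> stack = [A,A], depth=2
  push(C) -> stack = [A,A,C], depth=3
Final depth = 3

3


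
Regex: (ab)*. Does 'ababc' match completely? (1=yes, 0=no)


Pattern: (ab)*
String: 'ababc'
Pattern requires: zero or more repetitions of 'ab'
Length 5 is odd -> cannot be (ab)* -> no match
Result: 0

0


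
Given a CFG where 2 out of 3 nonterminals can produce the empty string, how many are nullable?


Nonterminals: {S, A, B}
A nonterminal is nullable if it can derive epsilon
Counting nullable nonterminals: 2
Total nullable = 2

2


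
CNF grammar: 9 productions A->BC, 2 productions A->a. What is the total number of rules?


CNF allows two rule forms:
  A -> BC (binary): 9 rules
  A -> a (terminal): 2 rules
Total = 9 + 2 = 11

11


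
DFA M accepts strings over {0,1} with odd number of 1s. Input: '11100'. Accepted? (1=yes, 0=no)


DFA has 2 states: q_even (start, accept=no) and q_odd
Processing string '11100' character by character:
  Position 0: read '1', 1-count=1 -> q_odd
  Position 1: read '1', 1-count=2 -> q_even
  Position 2: read '1', 1-count=3 -> q_odd
  Position 3: read '0', 1-count=3 -> q_odd (no change)
  Position 4: read '0', 1-count=3 -> q_odd (no change)
Final state: q_odd, total 1s = 3 (odd); the DFA requires an odd count -> accept

1


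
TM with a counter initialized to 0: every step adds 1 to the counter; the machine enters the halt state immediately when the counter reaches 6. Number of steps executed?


Counter starts at 0. Counting sequence:
  Step 1: counter = 1
  Step 2: counter = 2
  Step 3: counter = 3
  Step 4: counter = 4
  Step 5: counter = 5
  Step 6: counter = 6
Counter reached 6 -> halt
Total steps = 6

6


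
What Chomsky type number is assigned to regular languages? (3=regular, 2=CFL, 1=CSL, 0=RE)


Chomsky hierarchy levels:
  Type 3: Regular (DFA/NFA/regex)
  Type 2: Context-free (PDA)
  Type 1: Context-sensitive
  Type 0: Recursively enumerable (TM)
'regular' corresponds to Type 3

3


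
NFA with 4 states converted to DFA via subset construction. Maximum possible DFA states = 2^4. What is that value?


NFA has 4 states
Subset construction: each DFA state = subset of NFA states
Maximum subsets = 2^4
2^4 = 16

16


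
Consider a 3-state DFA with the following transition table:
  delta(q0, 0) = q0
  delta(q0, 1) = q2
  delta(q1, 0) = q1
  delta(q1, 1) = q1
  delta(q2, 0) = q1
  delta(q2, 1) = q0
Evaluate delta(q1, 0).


Looking up transition function:
delta(q1, 0) in the table
Row: q1, Column: 0
Result: q1

q1


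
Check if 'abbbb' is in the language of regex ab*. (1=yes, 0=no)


Pattern: ab*
String: 'abbbb'
Pattern requires: exactly one 'a' followed by zero or more 'b's
First char is 'a' -> OK
Rest 'bbbb': all b's? Yes
Result: 1

1


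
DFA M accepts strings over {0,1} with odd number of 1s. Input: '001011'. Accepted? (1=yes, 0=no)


DFA has 2 states: q_even (start, accept=no) and q_odd
Processing string '001011' character by character:
  Position 0: read '0', 1-count=0 -> q_even (no change)
  Position 1: read '0', 1-count=0 -> q_even (no change)
  Position 2: read '1', 1-count=1 -> q_odd
  Position 3: read '0', 1-count=1 -> q_odd (no change)
  Position 4: read '1', 1-count=2 -> q_even
  Position 5: read '1', 1-count=3 -> q_odd
Final state: q_odd, total 1s = 3 (odd); the DFA requires an odd count -> accept

1


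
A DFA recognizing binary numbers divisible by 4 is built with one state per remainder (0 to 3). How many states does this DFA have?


Divisibility by 4 is tracked via the remainder mod 4: 0, 1, ..., 3
The construction assigns one state to each remainder
Number of remainders = 4

4


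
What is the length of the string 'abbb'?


String: 'abbb'
Counting characters:
  'a' appears 1 time(s)
  'b' appears 3 time(s)
Total length = 1 + 3 = 4

4


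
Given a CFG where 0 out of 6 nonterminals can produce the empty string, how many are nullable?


Nonterminals: {S, A, B, C, D, E}
A nonterminal is nullable if it can derive epsilon
Counting nullable nonterminals: 0
Total nullable = 0

0


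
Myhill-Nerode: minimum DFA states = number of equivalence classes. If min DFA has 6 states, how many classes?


Myhill-Nerode theorem:
Number of equivalence classes = number of states in minimal DFA
Minimal DFA states = 6
Therefore equivalence classes = 6

6


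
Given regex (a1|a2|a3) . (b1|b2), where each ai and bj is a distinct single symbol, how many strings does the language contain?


First group: 3 alternatives
Second group: 2 alternatives
Concatenation: each choice from group 1 pairs with each from group 2
Total = 3 x 2 = 6

6


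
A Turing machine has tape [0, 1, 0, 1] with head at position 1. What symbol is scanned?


Tape: [0, 1, 0, 1]
Positions: 0 1 2 3
Values:    0 1 0 1
Head at position 1
tape[1] = 1

1


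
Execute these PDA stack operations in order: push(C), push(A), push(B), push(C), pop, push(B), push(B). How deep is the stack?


Tracing stack operations:
  push(C) -> stack = [C], depth=1
  push(A) -> stack = [C,A], depth=2
  push(B) -> stack = [C,A,B], depth=3
  push(C) -> stack = [C,A,B,C], depth=4
  pop -> removed C, stack = [C,A,B], depth=3
  push(B) -> stack = [C,A,B,B], depth=4
  push(B) -> stack = [C,A,B,B,B], depth=5
Final depth = 5

5


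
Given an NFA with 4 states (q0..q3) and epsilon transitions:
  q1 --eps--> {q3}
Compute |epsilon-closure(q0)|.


Starting from q0
Initialize closure = {q0}
q0 has no outgoing epsilon transitions -> nothing to add
Final closure: {q0}
Size = 1

1


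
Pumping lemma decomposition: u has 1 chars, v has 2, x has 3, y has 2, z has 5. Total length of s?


|s| = |u| + |v| + |x| + |y| + |z|
= 1 + 2 + 3 + 2 + 5
= 3 + 3 + 7
= 6 + 7
= 13

13


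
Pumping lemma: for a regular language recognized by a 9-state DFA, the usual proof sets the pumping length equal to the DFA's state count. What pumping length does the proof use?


Pumping lemma for regular languages (standard proof):
Take p = |Q|, the number of DFA states.
Any string of length >= |Q| passes through |Q|+1 states while reading its first |Q| symbols,
so by pigeonhole some state repeats, giving the loop that can be pumped.
Here |Q| = 9
Therefore the proof uses p = 9

9


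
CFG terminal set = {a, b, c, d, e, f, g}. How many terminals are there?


Terminal symbols: a, b, c, d, e, f, g
Counting each: a (#1), b (#2), c (#3), d (#4), e (#5), f (#6), g (#7)
Total = 7

7


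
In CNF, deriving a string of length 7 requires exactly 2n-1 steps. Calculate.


Chomsky Normal Form derivation:
String length n = 7
Each step either:
  - Splits a nonterminal into two (n-1 such steps)
  - Converts a nonterminal to terminal (n such steps)
Total = (n-1) + n = 2n - 1
= 2(7) - 1
= 14 - 1
= 13

13


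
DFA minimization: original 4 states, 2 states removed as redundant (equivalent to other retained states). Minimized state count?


Original DFA: 4 states
Redundant states removed: 2
Minimized states = original - removed
= 4 - 2
= 2

2


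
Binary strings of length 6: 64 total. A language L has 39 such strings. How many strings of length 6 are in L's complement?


Alphabet: {0,1}
String length: 6
Total strings of length 6 = 2^6 = 64
Strings in L = 39
Complement = total - |L|
= 64 - 39
= 25

25


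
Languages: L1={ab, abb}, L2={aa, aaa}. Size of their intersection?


L1 = {ab, abb}
L2 = {aa, aaa}
Checking each string in L1 against L2:
  'ab': in L2? No
  'abb': in L2? No
Intersection = {}
|L1 ∩ L2| = 0

0


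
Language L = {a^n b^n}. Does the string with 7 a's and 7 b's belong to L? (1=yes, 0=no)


Language requires equal numbers of a's and b's
PDA pushes for each 'a', pops for each 'b'
Number of a's = 7
Number of b's = 7
7 == 7 -> Accept

1


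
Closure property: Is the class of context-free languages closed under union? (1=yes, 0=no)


CFL closure properties:
  Closed under: union, concatenation, Kleene star
  NOT closed under: intersection, complement
Operation 'union' is in closed list -> Yes (closed)

1


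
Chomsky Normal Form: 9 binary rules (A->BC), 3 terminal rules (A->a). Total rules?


CNF allows two rule forms:
  A -> BC (binary): 9 rules
  A -> a (terminal): 3 rules
Total = 9 + 3 = 12

12


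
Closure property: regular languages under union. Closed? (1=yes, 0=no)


Regular languages are closed under:
- Union (DFA product construction)
- Intersection (DFA product construction)
- Complement (swap accept/reject states)
- Concatenation (NFA construction)
- Kleene star (NFA construction)
union is in this list
Therefore: closed

1


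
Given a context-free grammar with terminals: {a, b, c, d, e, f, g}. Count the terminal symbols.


Terminal symbols: a, b, c, d, e, f, g
Counting each: a (#1), b (#2), c (#3), d (#4), e (#5), f (#6), g (#7)
Total = 7

7


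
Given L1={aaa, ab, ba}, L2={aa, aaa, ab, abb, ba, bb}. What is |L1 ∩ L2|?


L1 = {aaa, ab, ba}
L2 = {aa, aaa, ab, abb, ba, bb}
Checking each string in L1 against L2:
  'aaa': in L2? Yes
  'ab': in L2? Yes
  'ba': in L2? Yes
Intersection = {aaa, ab, ba}
|L1 ∩ L2| = 3

3


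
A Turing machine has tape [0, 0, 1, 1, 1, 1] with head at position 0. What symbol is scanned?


Tape: [0, 0, 1, 1, 1, 1]
Positions: 0 1 2 3 4 5
Values:    0 0 1 1 1 1
Head at position 0
tape[0] = 0

0


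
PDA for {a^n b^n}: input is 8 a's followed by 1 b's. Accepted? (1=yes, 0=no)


Language requires equal numbers of a's and b's
PDA pushes for each 'a', pops for each 'b'
Number of a's = 8
Number of b's = 1
8 != 1 -> Reject

0


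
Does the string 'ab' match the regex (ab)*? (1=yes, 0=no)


Pattern: (ab)*
String: 'ab'
Pattern requires: zero or more repetitions of 'ab'
Pairs: ['ab']
All pairs are 'ab'? Yes
Result: 1

1


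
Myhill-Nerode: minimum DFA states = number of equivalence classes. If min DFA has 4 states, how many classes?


Myhill-Nerode theorem:
Number of equivalence classes = number of states in minimal DFA
Minimal DFA states = 4
Therefore equivalence classes = 4

4


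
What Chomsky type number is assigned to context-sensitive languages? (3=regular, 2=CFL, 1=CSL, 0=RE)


Chomsky hierarchy levels:
  Type 3: Regular (DFA/NFA/regex)
  Type 2: Context-free (PDA)
  Type 1: Context-sensitive
  Type 0: Recursively enumerable (TM)
'context-sensitive' corresponds to Type 1

1


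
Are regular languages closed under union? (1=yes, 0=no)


Regular languages are closed under:
- Union (DFA product construction)
- Intersection (DFA product construction)
- Complement (swap accept/reject states)
- Concatenation (NFA construction)
- Kleene star (NFA construction)
union is in this list
Therefore: closed

1


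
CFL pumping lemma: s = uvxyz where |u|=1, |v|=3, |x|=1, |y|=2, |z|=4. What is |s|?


|s| = |u| + |v| + |x| + |y| + |z|
= 1 + 3 + 1 + 2 + 4
= 4 + 1 + 6
= 5 + 6
= 11

11


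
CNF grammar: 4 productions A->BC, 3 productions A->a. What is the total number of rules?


CNF allows two rule forms:
  A -> BC (binary): 4 rules
  A -> a (terminal): 3 rules
Total = 4 + 3 = 7

7


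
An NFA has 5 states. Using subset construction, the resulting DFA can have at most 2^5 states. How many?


NFA has 5 states
Subset construction: each DFA state = subset of NFA states
Maximum subsets = 2^5
2^5 = 32

32


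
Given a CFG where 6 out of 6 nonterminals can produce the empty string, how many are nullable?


Nonterminals: {S, A, B, C, D, E}
A nonterminal is nullable if it can derive epsilon
Counting nullable nonterminals: 6
Total nullable = 6

6


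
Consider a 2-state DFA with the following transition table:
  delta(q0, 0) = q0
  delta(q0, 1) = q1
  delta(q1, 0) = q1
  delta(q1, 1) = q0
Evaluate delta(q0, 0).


Looking up transition function:
delta(q0, 0) in the table
Row: q0, Column: 0
Result: q0

q0


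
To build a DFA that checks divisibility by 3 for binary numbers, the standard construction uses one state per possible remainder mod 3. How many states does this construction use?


Divisibility by 3 is tracked via the remainder mod 3: 0, 1, ..., 2
The construction assigns one state to each remainder
Number of remainders = 3

3


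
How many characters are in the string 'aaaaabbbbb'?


String: 'aaaaabbbbb'
Counting characters:
  'a' appears 5 time(s)
  'b' appears 5 time(s)
Total length = 5 + 5 = 10

10


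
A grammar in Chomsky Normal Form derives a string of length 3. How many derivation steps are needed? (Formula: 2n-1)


Chomsky Normal Form derivation:
String length n = 3
Each step either:
  - Splits a nonterminal into two (n-1 such steps)
  - Converts a nonterminal to terminal (n such steps)
Total = (n-1) + n = 2n - 1
= 2(3) - 1
= 6 - 1
= 5

5


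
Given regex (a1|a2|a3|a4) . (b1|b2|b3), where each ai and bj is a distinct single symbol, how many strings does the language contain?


First group: 4 alternatives
Second group: 3 alternatives
Concatenation: each choice from group 1 pairs with each from group 2
Total = 4 x 3 = 12

12


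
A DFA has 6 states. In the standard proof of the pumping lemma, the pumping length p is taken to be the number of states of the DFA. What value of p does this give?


Pumping lemma for regular languages (standard proof):
Take p = |Q|, the number of DFA states.
Any string of length >= |Q| passes through |Q|+1 states while reading its first |Q| symbols,
so by pigeonhole some state repeats, giving the loop that can be pumped.
Here |Q| = 6
Therefore the proof uses p = 6

6


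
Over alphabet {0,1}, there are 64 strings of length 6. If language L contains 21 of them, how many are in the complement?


Alphabet: {0,1}
String length: 6
Total strings of length 6 = 2^6 = 64
Strings in L = 21
Complement = total - |L|
= 64 - 21
= 43

43


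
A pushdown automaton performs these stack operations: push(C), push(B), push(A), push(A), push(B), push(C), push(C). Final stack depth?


Tracing stack operations:
  push(C) -> stack = [C], depth=1
  push(B) -> stack = [C,B], depth=2
  push(A) -> stack = [C,B,A], depth=3
  push(A) -> stack = [C,B,A,A], depth=4
  push(B) -> stack = [C,B,A,A,B], depth=5
  push(C) -> stack = [C,B,A,A,B,C], depth=6
  push(C) -> stack = [C,B,A,A,B,C,C], depth=7
Final depth = 7

7


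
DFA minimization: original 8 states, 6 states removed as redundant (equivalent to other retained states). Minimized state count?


Original DFA: 8 states
Redundant states removed: 6
Minimized states = original - removed
= 8 - 6
= 2

2


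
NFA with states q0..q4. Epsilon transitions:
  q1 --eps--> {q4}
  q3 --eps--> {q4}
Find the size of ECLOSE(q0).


Starting from q0
Initialize closure = {q0}
q0 has no outgoing epsilon transitions -> nothing to add
Final closure: {q0}
Size = 1

1


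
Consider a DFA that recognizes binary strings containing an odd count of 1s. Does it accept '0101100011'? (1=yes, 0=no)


DFA has 2 states: q_even (start, accept=no) and q_odd
Processing string '0101100011' character by character:
  Position 0: read '0', 1-count=0 -> q_even (no change)
  Position 1: read '1', 1-count=1 -> q_odd
  Position 2: read '0', 1-count=1 -> q_odd (no change)
  Position 3: read '1', 1-count=2 -> q_even
  Position 4: read '1', 1-count=3 -> q_odd
  Position 5: read '0', 1-count=3 -> q_odd (no change)
  Position 6: read '0', 1-count=3 -> q_odd (no change)
  Position 7: read '0', 1-count=3 -> q_odd (no change)
  Position 8: read '1', 1-count=4 -> q_even
  Position 9: read '1', 1-count=5 -> q_odd
Final state: q_odd, total 1s = 5 (odd); the DFA requires an odd count -> accept

1


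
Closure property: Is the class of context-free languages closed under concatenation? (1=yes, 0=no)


CFL closure properties:
  Closed under: union, concatenation, Kleene star
  NOT closed under: intersection, complement
Operation 'concatenation' is in closed list -> Yes (closed)

1


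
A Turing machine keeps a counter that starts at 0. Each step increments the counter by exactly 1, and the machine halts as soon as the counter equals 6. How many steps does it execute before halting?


Counter starts at 0. Counting sequence:
  Step 1: counter = 1
  Step 2: counter = 2
  Step 3: counter = 3
  Step 4: counter = 4
  Step 5: counter = 5
  Step 6: counter = 6
Counter reached 6 -> halt
Total steps = 6

6


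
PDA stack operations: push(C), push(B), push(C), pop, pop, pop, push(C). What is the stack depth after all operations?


Tracing stack operations:
  push(C) -> stack = [C], depth=1
  push(B) -> stack = [C,B], depth=2
  push(C) -> stack = [C,B,C], depth=3
  pop -> removed C, stack = [C,B], depth=2
  pop -> removed B, stack = [C], depth=1
  pop -> removed C, stack = [], depth=0
  push(C) -> stack = [C], depth=1
Final depth = 1

1


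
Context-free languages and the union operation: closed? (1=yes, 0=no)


CFL closure properties:
  Closed under: union, concatenation, Kleene star
  NOT closed under: intersection, complement
Operation 'union' is in closed list -> Yes (closed)

1


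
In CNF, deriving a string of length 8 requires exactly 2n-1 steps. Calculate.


Chomsky Normal Form derivation:
String length n = 8
Each step either:
  - Splits a nonterminal into two (n-1 such steps)
  - Converts a nonterminal to terminal (n such steps)
Total = (n-1) + n = 2n - 1
= 2(8) - 1
= 16 - 1
= 15

15


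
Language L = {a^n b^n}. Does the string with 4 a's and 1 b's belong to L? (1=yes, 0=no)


Language requires equal numbers of a's and b's
PDA pushes for each 'a', pops for each 'b'
Number of a's = 4
Number of b's = 1
4 != 1 -> Reject

0


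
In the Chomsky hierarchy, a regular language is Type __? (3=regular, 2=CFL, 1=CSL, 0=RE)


Chomsky hierarchy levels:
  Type 3: Regular (DFA/NFA/regex)
  Type 2: Context-free (PDA)
  Type 1: Context-sensitive
  Type 0: Recursively enumerable (TM)
'regular' corresponds to Type 3

3


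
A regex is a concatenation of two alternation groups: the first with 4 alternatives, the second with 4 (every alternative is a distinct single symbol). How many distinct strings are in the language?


First group: 4 alternatives
Second group: 4 alternatives
Concatenation: each choice from group 1 pairs with each from group 2
Total = 4 x 4 = 16

16


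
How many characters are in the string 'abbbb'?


String: 'abbbb'
Counting characters:
  'a' appears 1 time(s)
  'b' appears 4 time(s)
Total length = 1 + 4 = 5

5


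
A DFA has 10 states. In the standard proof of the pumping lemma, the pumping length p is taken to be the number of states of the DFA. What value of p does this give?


Pumping lemma for regular languages (standard proof):
Take p = |Q|, the number of DFA states.
Any string of length >= |Q| passes through |Q|+1 states while reading its first |Q| symbols,
so by pigeonhole some state repeats, giving the loop that can be pumped.
Here |Q| = 10
Therefore the proof uses p = 10

10


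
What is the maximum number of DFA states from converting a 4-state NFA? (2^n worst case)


NFA has 4 states
Subset construction: each DFA state = subset of NFA states
Maximum subsets = 2^4
2^4 = 16

16


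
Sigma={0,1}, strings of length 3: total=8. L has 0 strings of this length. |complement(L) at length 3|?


Alphabet: {0,1}
String length: 3
Total strings of length 3 = 2^3 = 8
Strings in L = 0
Complement = total - |L|
= 8 - 0
= 8

8


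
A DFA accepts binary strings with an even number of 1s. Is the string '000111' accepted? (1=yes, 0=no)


DFA has 2 states: q_even (start, accept=yes) and q_odd
Processing string '000111' character by character:
  Position 0: read '0', 1-count=0 -> q_even (no change)
  Position 1: read '0', 1-count=0 -> q_even (no change)
  Position 2: read '0', 1-count=0 -> q_even (no change)
  Position 3: read '1', 1-count=1 -> q_odd
  Position 4: read '1', 1-count=2 -> q_even
  Position 5: read '1', 1-count=3 -> q_odd
Final state: q_odd, total 1s = 3 (odd); the DFA requires an even count -> reject

0


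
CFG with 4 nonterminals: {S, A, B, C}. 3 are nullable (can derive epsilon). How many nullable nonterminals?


Nonterminals: {S, A, B, C}
A nonterminal is nullable if it can derive epsilon
Counting nullable nonterminals: 3
Total nullable = 3

3


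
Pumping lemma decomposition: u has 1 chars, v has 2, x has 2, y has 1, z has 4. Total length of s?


|s| = |u| + |v| + |x| + |y| + |z|
= 1 + 2 + 2 + 1 + 4
= 3 + 2 + 5
= 5 + 5
= 10

10


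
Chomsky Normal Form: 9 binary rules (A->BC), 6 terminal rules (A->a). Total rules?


CNF allows two rule forms:
  A -> BC (binary): 9 rules
  A -> a (terminal): 6 rules
Total = 9 + 6 = 15

15


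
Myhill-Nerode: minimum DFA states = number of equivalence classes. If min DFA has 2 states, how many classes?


Myhill-Nerode theorem:
Number of equivalence classes = number of states in minimal DFA
Minimal DFA states = 2
Therefore equivalence classes = 2

2


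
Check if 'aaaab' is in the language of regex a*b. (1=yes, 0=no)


Pattern: a*b
String: 'aaaab'
Pattern requires: zero or more 'a's followed by exactly one 'b'
Found 4 leading 'a's
Remaining: 'b'
Remaining is exactly 'b' -> match
Result: 1

1


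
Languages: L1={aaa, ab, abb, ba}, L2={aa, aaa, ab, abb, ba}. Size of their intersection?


L1 = {aaa, ab, abb, ba}
L2 = {aa, aaa, ab, abb, ba}
Checking each string in L1 against L2:
  'aaa': in L2? Yes
  'ab': in L2? Yes
  'abb': in L2? Yes
  'ba': in L2? Yes
Intersection = {aaa, ab, abb, ba}
|L1 ∩ L2| = 4

4


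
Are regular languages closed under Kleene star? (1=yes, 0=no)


Regular languages are closed under:
- Union (DFA product construction)
- Intersection (DFA product construction)
- Complement (swap accept/reject states)
- Concatenation (NFA construction)
- Kleene star (NFA construction)
Kleene star is in this list
Therefore: closed

1


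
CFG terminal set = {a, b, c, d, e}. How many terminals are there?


Terminal symbols: a, b, c, d, e
Counting each: a (#1), b (#2), c (#3), d (#4), e (#5)
Total = 5

5


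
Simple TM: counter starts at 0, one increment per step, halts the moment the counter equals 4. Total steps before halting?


Counter starts at 0. Counting sequence:
  Step 1: counter = 1
  Step 2: counter = 2
  Step 3: counter = 3
  Step 4: counter = 4
Counter reached 4 -> halt
Total steps = 4

4


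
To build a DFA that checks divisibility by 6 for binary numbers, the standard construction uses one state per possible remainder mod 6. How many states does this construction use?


Divisibility by 6 is tracked via the remainder mod 6: 0, 1, ..., 5
The construction assigns one state to each remainder
Number of remainders = 6

6


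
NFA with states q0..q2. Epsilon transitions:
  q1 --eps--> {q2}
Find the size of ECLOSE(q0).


Starting from q0
Initialize closure = {q0}
q0 has no outgoing epsilon transitions -> nothing to add
Final closure: {q0}
Size = 1

1


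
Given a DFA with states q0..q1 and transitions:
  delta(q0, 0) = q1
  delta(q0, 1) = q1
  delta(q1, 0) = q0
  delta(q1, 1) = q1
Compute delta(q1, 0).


Looking up transition function:
delta(q1, 0) in the table
Row: q1, Column: 0
Result: q0

q0


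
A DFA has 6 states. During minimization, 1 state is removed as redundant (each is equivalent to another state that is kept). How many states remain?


Original DFA: 6 states
Redundant states removed: 1
Minimized states = original - removed
= 6 - 1
= 5

5


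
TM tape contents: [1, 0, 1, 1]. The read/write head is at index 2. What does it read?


Tape: [1, 0, 1, 1]
Positions: 0 1 2 3
Values:    1 0 1 1
Head at position 2
tape[2] = 1

1


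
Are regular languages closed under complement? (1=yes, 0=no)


Regular languages are closed under:
- Union (DFA product construction)
- Intersection (DFA product construction)
- Complement (swap accept/reject states)
- Concatenation (NFA construction)
- Kleene star (NFA construction)
complement is in this list
Therefore: closed

1


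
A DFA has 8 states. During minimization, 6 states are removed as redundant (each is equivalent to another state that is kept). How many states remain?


Original DFA: 8 states
Redundant states removed: 6
Minimized states = original - removed
= 8 - 6
= 2

2


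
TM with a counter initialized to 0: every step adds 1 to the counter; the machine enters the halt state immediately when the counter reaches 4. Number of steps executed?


Counter starts at 0. Counting sequence:
  Step 1: counter = 1
  Step 2: counter = 2
  Step 3: counter = 3
  Step 4: counter = 4
Counter reached 4 -> halt
Total steps = 4

4


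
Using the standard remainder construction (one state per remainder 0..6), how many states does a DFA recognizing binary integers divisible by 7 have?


Divisibility by 7 is tracked via the remainder mod 7: 0, 1, ..., 6
The construction assigns one state to each remainder
Number of remainders = 7

7


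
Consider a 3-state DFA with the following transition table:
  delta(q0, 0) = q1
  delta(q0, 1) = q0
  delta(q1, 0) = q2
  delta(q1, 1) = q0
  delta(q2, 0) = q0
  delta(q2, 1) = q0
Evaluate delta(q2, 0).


Looking up transition function:
delta(q2, 0) in the table
Row: q2, Column: 0
Result: q0

q0


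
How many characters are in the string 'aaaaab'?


String: 'aaaaab'
Counting characters:
  'a' appears 5 time(s)
  'b' appears 1 time(s)
Total length = 5 + 1 = 6

6


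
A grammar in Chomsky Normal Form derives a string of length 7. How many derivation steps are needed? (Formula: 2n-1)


Chomsky Normal Form derivation:
String length n = 7
Each step either:
  - Splits a nonterminal into two (n-1 such steps)
  - Converts a nonterminal to terminal (n such steps)
Total = (n-1) + n = 2n - 1
= 2(7) - 1
= 14 - 1
= 13

13


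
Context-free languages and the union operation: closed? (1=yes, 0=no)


CFL closure properties:
  Closed under: union, concatenation, Kleene star
  NOT closed under: intersection, complement
Operation 'union' is in closed list -> Yes (closed)

1


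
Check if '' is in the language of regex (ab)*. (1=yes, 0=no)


Pattern: (ab)*
String: ''
Pattern requires: zero or more repetitions of 'ab'
Pairs: []
All pairs are 'ab'? Yes
Result: 1

1


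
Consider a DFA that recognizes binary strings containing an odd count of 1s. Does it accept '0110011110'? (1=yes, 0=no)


DFA has 2 states: q_even (start, accept=no) and q_odd
Processing string '0110011110' character by character:
  Position 0: read '0', 1-count=0 -> q_even (no change)
  Position 1: read '1', 1-count=1 -> q_odd
  Position 2: read '1', 1-count=2 -> q_even
  Position 3: read '0', 1-count=2 -> q_even (no change)
  Position 4: read '0', 1-count=2 -> q_even (no change)
  Position 5: read '1', 1-count=3 -> q_odd
  Position 6: read '1', 1-count=4 -> q_even
  Position 7: read '1', 1-count=5 -> q_odd
  Position 8: read '1', 1-count=6 -> q_even
  Position 9: read '0', 1-count=6 -> q_even (no change)
Final state: q_even, total 1s = 6 (even); the DFA requires an odd count -> reject

0


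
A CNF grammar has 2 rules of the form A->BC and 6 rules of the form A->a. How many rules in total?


CNF allows two rule forms:
  A -> BC (binary): 2 rules
  A -> a (terminal): 6 rules
Total = 2 + 6 = 8

8


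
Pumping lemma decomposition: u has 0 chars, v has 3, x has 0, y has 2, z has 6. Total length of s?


|s| = |u| + |v| + |x| + |y| + |z|
= 0 + 3 + 0 + 2 + 6
= 3 + 0 + 8
= 3 + 8
= 11

11


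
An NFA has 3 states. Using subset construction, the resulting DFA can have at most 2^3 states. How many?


NFA has 3 states
Subset construction: each DFA state = subset of NFA states
Maximum subsets = 2^3
2^3 = 8

8


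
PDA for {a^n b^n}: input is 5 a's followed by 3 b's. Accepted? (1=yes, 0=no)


Language requires equal numbers of a's and b's
PDA pushes for each 'a', pops for each 'b'
Number of a's = 5
Number of b's = 3
5 != 3 -> Reject

0


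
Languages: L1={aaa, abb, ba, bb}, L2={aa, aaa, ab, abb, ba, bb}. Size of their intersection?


L1 = {aaa, abb, ba, bb}
L2 = {aa, aaa, ab, abb, ba, bb}
Checking each string in L1 against L2:
  'aaa': in L2? Yes
  'abb': in L2? Yes
  'ba': in L2? Yes
  'bb': in L2? Yes
Intersection = {aaa, abb, ba, bb}
|L1 ∩ L2| = 4

4


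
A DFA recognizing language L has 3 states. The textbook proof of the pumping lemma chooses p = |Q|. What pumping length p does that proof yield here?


Pumping lemma for regular languages (standard proof):
Take p = |Q|, the number of DFA states.
Any string of length >= |Q| passes through |Q|+1 states while reading its first |Q| symbols,
so by pigeonhole some state repeats, giving the loop that can be pumped.
Here |Q| = 3
Therefore the proof uses p = 3

3
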